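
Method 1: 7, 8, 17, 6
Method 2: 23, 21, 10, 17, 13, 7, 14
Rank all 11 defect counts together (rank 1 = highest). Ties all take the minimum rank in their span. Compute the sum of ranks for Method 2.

33

Sorted (descending): 23, 21, 17, 17, 14, 13, 10, 8, 7, 7, 6
The 2 values of 17 occupy positions 3–4 → each gets rank 3.
The 2 values of 7 occupy positions 9–10 → each gets rank 9.
Method 2 values → pooled ranks: 23→1, 21→2, 10→7, 17→3, 13→6, 7→9, 14→5
Rank sum = 1 + 2 + 7 + 3 + 6 + 9 + 5 = 33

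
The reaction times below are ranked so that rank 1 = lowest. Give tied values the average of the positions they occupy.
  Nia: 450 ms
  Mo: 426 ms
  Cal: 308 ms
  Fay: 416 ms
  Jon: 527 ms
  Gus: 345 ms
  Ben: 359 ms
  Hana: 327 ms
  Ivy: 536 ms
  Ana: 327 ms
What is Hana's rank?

Sorted (ascending): 308, 327, 327, 345, 359, 416, 426, 450, 527, 536
The 2 values of 327 occupy positions 2–3 → average rank (2+3)/2 = 2.5.
Hana has value 327 ms → rank 2.5.

2.5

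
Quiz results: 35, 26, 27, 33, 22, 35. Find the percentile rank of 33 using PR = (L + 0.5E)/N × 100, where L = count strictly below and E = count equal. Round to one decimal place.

N = 6.
Strictly below 33: 3. Equal to 33: 1.
PR = (3 + 0.5·1)/6 × 100 = 58.3

58.3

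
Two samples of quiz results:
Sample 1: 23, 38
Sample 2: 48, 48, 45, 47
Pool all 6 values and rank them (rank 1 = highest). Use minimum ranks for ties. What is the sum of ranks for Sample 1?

Sorted (descending): 48, 48, 47, 45, 38, 23
The 2 values of 48 occupy positions 1–2 → each gets rank 1.
Sample 1 values → pooled ranks: 23→6, 38→5
Rank sum = 6 + 5 = 11

11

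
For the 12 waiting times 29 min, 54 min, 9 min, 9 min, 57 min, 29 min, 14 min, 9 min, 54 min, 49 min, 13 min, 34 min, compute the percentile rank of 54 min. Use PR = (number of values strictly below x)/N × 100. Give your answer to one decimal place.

75.0

N = 12.
Strictly below 54: 9. Equal to 54: 2.
PR = 9/12 × 100 = 75.0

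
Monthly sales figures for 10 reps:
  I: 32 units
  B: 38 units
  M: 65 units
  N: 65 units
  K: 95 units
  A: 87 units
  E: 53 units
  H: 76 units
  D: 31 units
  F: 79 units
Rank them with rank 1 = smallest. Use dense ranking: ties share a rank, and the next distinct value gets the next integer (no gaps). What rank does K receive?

Sorted (ascending): 31, 32, 38, 53, 65, 65, 76, 79, 87, 95
The 2 values of 65 share dense rank 5.
Remaining distinct values take the next consecutive integers.
K has value 95 units → rank 9.

9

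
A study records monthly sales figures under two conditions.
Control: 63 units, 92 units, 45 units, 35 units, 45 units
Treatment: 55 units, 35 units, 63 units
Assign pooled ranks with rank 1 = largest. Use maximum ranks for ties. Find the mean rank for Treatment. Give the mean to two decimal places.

5.00

Sorted (descending): 92, 63, 63, 55, 45, 45, 35, 35
The 2 values of 63 occupy positions 2–3 → each gets rank 3.
The 2 values of 45 occupy positions 5–6 → each gets rank 6.
The 2 values of 35 occupy positions 7–8 → each gets rank 8.
Treatment values → pooled ranks: 55→4, 35→8, 63→3
Mean rank = (4 + 8 + 3) / 3 = 5.00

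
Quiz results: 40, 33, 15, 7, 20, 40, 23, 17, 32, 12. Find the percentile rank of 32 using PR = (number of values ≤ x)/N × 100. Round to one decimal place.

N = 10.
Strictly below 32: 6. Equal to 32: 1.
PR = 7/10 × 100 = 70.0

70.0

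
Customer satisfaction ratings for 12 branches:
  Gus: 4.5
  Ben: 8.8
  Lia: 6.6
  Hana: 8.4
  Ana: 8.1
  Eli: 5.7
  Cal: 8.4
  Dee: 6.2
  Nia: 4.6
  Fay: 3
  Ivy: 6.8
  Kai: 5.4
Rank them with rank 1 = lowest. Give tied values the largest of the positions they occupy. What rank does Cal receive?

11

Sorted (ascending): 3, 4.5, 4.6, 5.4, 5.7, 6.2, 6.6, 6.8, 8.1, 8.4, 8.4, 8.8
The 2 values of 8.4 occupy positions 10–11 → each gets rank 11.
Cal has value 8.4 → rank 11.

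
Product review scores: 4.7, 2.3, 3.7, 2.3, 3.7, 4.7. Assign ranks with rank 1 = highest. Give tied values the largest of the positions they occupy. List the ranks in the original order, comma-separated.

2, 6, 4, 6, 4, 2

Sorted (descending): 4.7, 4.7, 3.7, 3.7, 2.3, 2.3
The 2 values of 4.7 occupy positions 1–2 → each gets rank 2.
The 2 values of 3.7 occupy positions 3–4 → each gets rank 4.
The 2 values of 2.3 occupy positions 5–6 → each gets rank 6.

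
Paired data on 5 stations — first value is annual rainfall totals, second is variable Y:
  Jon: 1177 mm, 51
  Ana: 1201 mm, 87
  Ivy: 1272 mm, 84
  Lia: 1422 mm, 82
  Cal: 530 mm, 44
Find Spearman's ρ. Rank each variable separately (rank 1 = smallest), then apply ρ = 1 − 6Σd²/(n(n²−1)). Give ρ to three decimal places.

0.600

Ranks of variable 1: 2, 3, 4, 5, 1
Ranks of variable 2: 2, 5, 4, 3, 1
d = r₁ − r₂: 0, -2, 0, 2, 0
d²: 0, 4, 0, 4, 0; Σd² = 8
ρ = 1 − 6·8/(5·24) = 1 − 48/120 = 0.600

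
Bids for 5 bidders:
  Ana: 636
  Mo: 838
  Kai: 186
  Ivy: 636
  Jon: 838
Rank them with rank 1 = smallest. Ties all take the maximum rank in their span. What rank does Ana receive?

Sorted (ascending): 186, 636, 636, 838, 838
The 2 values of 636 occupy positions 2–3 → each gets rank 3.
The 2 values of 838 occupy positions 4–5 → each gets rank 5.
Ana has value 636 → rank 3.

3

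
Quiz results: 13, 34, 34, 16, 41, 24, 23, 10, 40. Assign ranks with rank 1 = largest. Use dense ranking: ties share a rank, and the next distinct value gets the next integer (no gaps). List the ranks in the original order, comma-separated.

Sorted (descending): 41, 40, 34, 34, 24, 23, 16, 13, 10
The 2 values of 34 share dense rank 3.
Remaining distinct values take the next consecutive integers.

7, 3, 3, 6, 1, 4, 5, 8, 2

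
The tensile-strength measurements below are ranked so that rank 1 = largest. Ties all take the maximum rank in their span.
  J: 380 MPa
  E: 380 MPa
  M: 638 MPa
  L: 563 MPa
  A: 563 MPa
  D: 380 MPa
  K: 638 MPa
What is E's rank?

Sorted (descending): 638, 638, 563, 563, 380, 380, 380
The 2 values of 638 occupy positions 1–2 → each gets rank 2.
The 2 values of 563 occupy positions 3–4 → each gets rank 4.
The 3 values of 380 occupy positions 5–7 → each gets rank 7.
E has value 380 MPa → rank 7.

7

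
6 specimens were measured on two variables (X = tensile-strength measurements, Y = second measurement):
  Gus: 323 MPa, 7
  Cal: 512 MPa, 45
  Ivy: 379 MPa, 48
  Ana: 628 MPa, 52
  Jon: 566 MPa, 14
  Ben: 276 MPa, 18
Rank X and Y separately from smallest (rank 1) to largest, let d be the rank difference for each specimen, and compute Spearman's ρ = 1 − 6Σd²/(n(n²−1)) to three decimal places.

Ranks of variable 1: 2, 4, 3, 6, 5, 1
Ranks of variable 2: 1, 4, 5, 6, 2, 3
d = r₁ − r₂: 1, 0, -2, 0, 3, -2
d²: 1, 0, 4, 0, 9, 4; Σd² = 18
ρ = 1 − 6·18/(6·35) = 1 − 108/210 = 0.486

0.486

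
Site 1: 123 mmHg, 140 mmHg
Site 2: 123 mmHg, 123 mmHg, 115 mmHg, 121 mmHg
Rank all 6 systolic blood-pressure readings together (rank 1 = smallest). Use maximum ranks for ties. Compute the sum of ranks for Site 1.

11

Sorted (ascending): 115, 121, 123, 123, 123, 140
The 3 values of 123 occupy positions 3–5 → each gets rank 5.
Site 1 values → pooled ranks: 123→5, 140→6
Rank sum = 5 + 6 = 11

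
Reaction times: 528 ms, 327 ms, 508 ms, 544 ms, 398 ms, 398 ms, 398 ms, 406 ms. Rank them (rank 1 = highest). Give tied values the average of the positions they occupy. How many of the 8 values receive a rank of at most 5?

Sorted (descending): 544, 528, 508, 406, 398, 398, 398, 327
The 3 values of 398 occupy positions 5–7 → average rank 6.
Ranks ≤ 5: {1, 2, 3, 4} → 4 values.

4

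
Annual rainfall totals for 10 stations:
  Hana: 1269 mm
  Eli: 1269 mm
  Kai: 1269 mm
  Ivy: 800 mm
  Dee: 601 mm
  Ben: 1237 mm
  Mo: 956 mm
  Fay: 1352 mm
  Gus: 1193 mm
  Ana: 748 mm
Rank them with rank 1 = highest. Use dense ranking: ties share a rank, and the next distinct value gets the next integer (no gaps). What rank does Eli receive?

Sorted (descending): 1352, 1269, 1269, 1269, 1237, 1193, 956, 800, 748, 601
The 3 values of 1269 share dense rank 2.
Remaining distinct values take the next consecutive integers.
Eli has value 1269 mm → rank 2.

2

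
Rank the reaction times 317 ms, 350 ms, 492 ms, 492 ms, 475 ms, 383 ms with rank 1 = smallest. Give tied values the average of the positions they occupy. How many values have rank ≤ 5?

4

Sorted (ascending): 317, 350, 383, 475, 492, 492
The 2 values of 492 occupy positions 5–6 → average rank (5+6)/2 = 5.5.
Ranks ≤ 5: {1, 2, 3, 4} → 4 values.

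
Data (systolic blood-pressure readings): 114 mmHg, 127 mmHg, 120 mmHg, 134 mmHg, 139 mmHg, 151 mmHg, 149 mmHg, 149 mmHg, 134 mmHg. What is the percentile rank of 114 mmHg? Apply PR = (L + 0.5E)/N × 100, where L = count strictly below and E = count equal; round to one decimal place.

5.6

N = 9.
Strictly below 114: 0. Equal to 114: 1.
PR = (0 + 0.5·1)/9 × 100 = 5.6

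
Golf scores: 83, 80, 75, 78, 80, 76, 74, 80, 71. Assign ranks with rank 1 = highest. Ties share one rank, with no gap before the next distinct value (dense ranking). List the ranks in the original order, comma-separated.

1, 2, 5, 3, 2, 4, 6, 2, 7

Sorted (descending): 83, 80, 80, 80, 78, 76, 75, 74, 71
The 3 values of 80 share dense rank 2.
Remaining distinct values take the next consecutive integers.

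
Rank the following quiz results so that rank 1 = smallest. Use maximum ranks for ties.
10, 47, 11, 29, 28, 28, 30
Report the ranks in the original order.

1, 7, 2, 5, 4, 4, 6

Sorted (ascending): 10, 11, 28, 28, 29, 30, 47
The 2 values of 28 occupy positions 3–4 → each gets rank 4.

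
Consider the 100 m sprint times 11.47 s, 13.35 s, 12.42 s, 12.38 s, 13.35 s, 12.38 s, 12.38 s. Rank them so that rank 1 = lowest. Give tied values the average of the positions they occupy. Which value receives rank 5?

12.42

Sorted (ascending): 11.47, 12.38, 12.38, 12.38, 12.42, 13.35, 13.35
The 3 values of 12.38 occupy positions 2–4 → average rank 3.
The 2 values of 13.35 occupy positions 6–7 → average rank (6+7)/2 = 6.5.
Rank 5 → value 12.42.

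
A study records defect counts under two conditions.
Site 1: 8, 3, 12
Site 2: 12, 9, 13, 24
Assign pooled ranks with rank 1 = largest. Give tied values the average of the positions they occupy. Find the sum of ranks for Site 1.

Sorted (descending): 24, 13, 12, 12, 9, 8, 3
The 2 values of 12 occupy positions 3–4 → average rank (3+4)/2 = 3.5.
Site 1 values → pooled ranks: 8→6, 3→7, 12→3.5
Rank sum = 6 + 7 + 3.5 = 16.5

16.5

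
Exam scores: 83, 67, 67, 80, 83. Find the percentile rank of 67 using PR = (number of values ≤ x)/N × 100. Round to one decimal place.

40.0

N = 5.
Strictly below 67: 0. Equal to 67: 2.
PR = 2/5 × 100 = 40.0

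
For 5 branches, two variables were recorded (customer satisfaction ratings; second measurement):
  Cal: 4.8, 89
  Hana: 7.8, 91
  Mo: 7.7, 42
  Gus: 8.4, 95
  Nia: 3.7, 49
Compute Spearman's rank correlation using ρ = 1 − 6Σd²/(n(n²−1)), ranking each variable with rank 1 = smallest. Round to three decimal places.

Ranks of variable 1: 2, 4, 3, 5, 1
Ranks of variable 2: 3, 4, 1, 5, 2
d = r₁ − r₂: -1, 0, 2, 0, -1
d²: 1, 0, 4, 0, 1; Σd² = 6
ρ = 1 − 6·6/(5·24) = 1 − 36/120 = 0.700

0.700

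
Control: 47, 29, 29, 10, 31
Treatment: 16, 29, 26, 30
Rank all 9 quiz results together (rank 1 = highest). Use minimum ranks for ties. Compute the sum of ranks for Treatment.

22

Sorted (descending): 47, 31, 30, 29, 29, 29, 26, 16, 10
The 3 values of 29 occupy positions 4–6 → each gets rank 4.
Treatment values → pooled ranks: 16→8, 29→4, 26→7, 30→3
Rank sum = 8 + 4 + 7 + 3 = 22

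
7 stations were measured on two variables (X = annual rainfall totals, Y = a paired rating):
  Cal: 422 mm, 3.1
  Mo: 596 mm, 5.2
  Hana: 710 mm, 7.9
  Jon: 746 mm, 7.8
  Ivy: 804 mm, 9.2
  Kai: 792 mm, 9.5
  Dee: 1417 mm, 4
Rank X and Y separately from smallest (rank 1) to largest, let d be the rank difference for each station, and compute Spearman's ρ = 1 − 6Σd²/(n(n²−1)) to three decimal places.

0.393

Ranks of variable 1: 1, 2, 3, 4, 6, 5, 7
Ranks of variable 2: 1, 3, 5, 4, 6, 7, 2
d = r₁ − r₂: 0, -1, -2, 0, 0, -2, 5
d²: 0, 1, 4, 0, 0, 4, 25; Σd² = 34
ρ = 1 − 6·34/(7·48) = 1 − 204/336 = 0.393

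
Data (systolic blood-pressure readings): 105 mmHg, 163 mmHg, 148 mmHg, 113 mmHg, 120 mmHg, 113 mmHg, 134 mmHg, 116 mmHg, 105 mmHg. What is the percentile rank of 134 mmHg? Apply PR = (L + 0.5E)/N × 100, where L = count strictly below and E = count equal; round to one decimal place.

N = 9.
Strictly below 134: 6. Equal to 134: 1.
PR = (6 + 0.5·1)/9 × 100 = 72.2

72.2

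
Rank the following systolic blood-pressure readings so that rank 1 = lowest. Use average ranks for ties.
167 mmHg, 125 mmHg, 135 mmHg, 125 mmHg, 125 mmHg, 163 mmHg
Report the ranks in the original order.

Sorted (ascending): 125, 125, 125, 135, 163, 167
The 3 values of 125 occupy positions 1–3 → average rank 2.

6, 2, 4, 2, 2, 5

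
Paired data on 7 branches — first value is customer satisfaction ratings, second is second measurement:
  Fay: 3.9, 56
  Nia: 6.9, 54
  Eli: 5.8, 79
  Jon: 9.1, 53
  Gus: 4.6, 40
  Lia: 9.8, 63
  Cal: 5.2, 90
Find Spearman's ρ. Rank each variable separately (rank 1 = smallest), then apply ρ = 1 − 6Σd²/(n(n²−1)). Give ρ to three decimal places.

0.036

Ranks of variable 1: 1, 5, 4, 6, 2, 7, 3
Ranks of variable 2: 4, 3, 6, 2, 1, 5, 7
d = r₁ − r₂: -3, 2, -2, 4, 1, 2, -4
d²: 9, 4, 4, 16, 1, 4, 16; Σd² = 54
ρ = 1 − 6·54/(7·48) = 1 − 324/336 = 0.036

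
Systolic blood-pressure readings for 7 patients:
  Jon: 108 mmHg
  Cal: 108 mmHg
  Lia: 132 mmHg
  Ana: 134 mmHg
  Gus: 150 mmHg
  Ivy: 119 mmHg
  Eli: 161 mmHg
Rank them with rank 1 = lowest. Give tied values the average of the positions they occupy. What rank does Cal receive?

1.5

Sorted (ascending): 108, 108, 119, 132, 134, 150, 161
The 2 values of 108 occupy positions 1–2 → average rank (1+2)/2 = 1.5.
Cal has value 108 mmHg → rank 1.5.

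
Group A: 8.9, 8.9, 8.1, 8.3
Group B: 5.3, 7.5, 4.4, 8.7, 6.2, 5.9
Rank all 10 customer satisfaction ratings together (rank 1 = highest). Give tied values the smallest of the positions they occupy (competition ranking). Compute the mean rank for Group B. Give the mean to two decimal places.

7.17

Sorted (descending): 8.9, 8.9, 8.7, 8.3, 8.1, 7.5, 6.2, 5.9, 5.3, 4.4
The 2 values of 8.9 occupy positions 1–2 → each gets rank 1.
Group B values → pooled ranks: 5.3→9, 7.5→6, 4.4→10, 8.7→3, 6.2→7, 5.9→8
Mean rank = (9 + 6 + 10 + 3 + 7 + 8) / 6 = 7.17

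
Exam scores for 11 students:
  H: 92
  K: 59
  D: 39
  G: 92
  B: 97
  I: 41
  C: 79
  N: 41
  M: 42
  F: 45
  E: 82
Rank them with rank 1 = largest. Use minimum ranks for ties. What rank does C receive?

Sorted (descending): 97, 92, 92, 82, 79, 59, 45, 42, 41, 41, 39
The 2 values of 92 occupy positions 2–3 → each gets rank 2.
The 2 values of 41 occupy positions 9–10 → each gets rank 9.
C has value 79 → rank 5.

5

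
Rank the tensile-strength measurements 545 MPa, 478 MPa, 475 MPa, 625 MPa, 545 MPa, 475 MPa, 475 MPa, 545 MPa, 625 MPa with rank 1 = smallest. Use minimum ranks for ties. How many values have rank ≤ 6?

7

Sorted (ascending): 475, 475, 475, 478, 545, 545, 545, 625, 625
The 3 values of 475 occupy positions 1–3 → each gets rank 1.
The 3 values of 545 occupy positions 5–7 → each gets rank 5.
The 2 values of 625 occupy positions 8–9 → each gets rank 8.
Ranks ≤ 6: {1, 1, 1, 4, 5, 5, 5} → 7 values.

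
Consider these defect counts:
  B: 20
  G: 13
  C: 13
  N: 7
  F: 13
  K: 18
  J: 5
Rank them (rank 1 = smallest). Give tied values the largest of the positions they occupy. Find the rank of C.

Sorted (ascending): 5, 7, 13, 13, 13, 18, 20
The 3 values of 13 occupy positions 3–5 → each gets rank 5.
C has value 13 → rank 5.

5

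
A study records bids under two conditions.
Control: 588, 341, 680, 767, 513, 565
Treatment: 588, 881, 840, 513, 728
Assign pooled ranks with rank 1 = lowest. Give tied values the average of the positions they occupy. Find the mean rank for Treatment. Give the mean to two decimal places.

7.40

Sorted (ascending): 341, 513, 513, 565, 588, 588, 680, 728, 767, 840, 881
The 2 values of 513 occupy positions 2–3 → average rank (2+3)/2 = 2.5.
The 2 values of 588 occupy positions 5–6 → average rank (5+6)/2 = 5.5.
Treatment values → pooled ranks: 588→5.5, 881→11, 840→10, 513→2.5, 728→8
Mean rank = (5.5 + 11 + 10 + 2.5 + 8) / 5 = 7.40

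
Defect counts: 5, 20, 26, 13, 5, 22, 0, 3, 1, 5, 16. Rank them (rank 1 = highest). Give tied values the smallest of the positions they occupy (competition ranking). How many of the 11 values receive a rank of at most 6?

8

Sorted (descending): 26, 22, 20, 16, 13, 5, 5, 5, 3, 1, 0
The 3 values of 5 occupy positions 6–8 → each gets rank 6.
Ranks ≤ 6: {1, 2, 3, 4, 5, 6, 6, 6} → 8 values.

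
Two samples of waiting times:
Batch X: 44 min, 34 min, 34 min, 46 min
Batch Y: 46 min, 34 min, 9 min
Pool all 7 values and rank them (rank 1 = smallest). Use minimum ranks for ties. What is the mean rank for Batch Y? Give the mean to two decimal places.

3.00

Sorted (ascending): 9, 34, 34, 34, 44, 46, 46
The 3 values of 34 occupy positions 2–4 → each gets rank 2.
The 2 values of 46 occupy positions 6–7 → each gets rank 6.
Batch Y values → pooled ranks: 46→6, 34→2, 9→1
Mean rank = (6 + 2 + 1) / 3 = 3.00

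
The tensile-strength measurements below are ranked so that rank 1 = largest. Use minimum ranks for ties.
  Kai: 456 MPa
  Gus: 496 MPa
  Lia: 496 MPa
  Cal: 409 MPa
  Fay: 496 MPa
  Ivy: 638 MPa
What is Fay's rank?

Sorted (descending): 638, 496, 496, 496, 456, 409
The 3 values of 496 occupy positions 2–4 → each gets rank 2.
Fay has value 496 MPa → rank 2.

2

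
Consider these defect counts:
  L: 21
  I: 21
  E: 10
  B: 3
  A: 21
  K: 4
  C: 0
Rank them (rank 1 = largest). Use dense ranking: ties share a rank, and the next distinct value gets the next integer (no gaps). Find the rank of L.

Sorted (descending): 21, 21, 21, 10, 4, 3, 0
The 3 values of 21 share dense rank 1.
Remaining distinct values take the next consecutive integers.
L has value 21 → rank 1.

1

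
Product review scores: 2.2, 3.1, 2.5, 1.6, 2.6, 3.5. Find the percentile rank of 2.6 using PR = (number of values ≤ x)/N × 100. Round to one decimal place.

N = 6.
Strictly below 2.6: 3. Equal to 2.6: 1.
PR = 4/6 × 100 = 66.7

66.7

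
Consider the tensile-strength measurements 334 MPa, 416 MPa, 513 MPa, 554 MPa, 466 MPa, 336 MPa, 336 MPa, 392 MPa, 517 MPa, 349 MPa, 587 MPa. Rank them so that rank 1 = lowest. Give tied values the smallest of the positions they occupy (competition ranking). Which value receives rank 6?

Sorted (ascending): 334, 336, 336, 349, 392, 416, 466, 513, 517, 554, 587
The 2 values of 336 occupy positions 2–3 → each gets rank 2.
Rank 6 → value 416.

416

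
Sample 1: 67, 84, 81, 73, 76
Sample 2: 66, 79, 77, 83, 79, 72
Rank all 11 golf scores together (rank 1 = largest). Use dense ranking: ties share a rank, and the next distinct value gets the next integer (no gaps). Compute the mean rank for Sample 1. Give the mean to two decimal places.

Sorted (descending): 84, 83, 81, 79, 79, 77, 76, 73, 72, 67, 66
The 2 values of 79 share dense rank 4.
Remaining distinct values take the next consecutive integers.
Sample 1 values → pooled ranks: 67→9, 84→1, 81→3, 73→7, 76→6
Mean rank = (9 + 1 + 3 + 7 + 6) / 5 = 5.20

5.20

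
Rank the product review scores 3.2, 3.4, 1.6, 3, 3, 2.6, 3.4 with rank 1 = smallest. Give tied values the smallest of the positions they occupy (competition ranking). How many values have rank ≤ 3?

4

Sorted (ascending): 1.6, 2.6, 3, 3, 3.2, 3.4, 3.4
The 2 values of 3 occupy positions 3–4 → each gets rank 3.
The 2 values of 3.4 occupy positions 6–7 → each gets rank 6.
Ranks ≤ 3: {1, 2, 3, 3} → 4 values.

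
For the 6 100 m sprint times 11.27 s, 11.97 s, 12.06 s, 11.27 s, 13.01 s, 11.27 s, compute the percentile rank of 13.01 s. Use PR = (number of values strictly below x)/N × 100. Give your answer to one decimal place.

83.3

N = 6.
Strictly below 13.01: 5. Equal to 13.01: 1.
PR = 5/6 × 100 = 83.3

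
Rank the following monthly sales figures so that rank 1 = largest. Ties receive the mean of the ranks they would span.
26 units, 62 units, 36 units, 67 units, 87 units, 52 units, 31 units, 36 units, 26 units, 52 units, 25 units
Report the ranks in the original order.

9.5, 3, 6.5, 2, 1, 4.5, 8, 6.5, 9.5, 4.5, 11

Sorted (descending): 87, 67, 62, 52, 52, 36, 36, 31, 26, 26, 25
The 2 values of 52 occupy positions 4–5 → average rank (4+5)/2 = 4.5.
The 2 values of 36 occupy positions 6–7 → average rank (6+7)/2 = 6.5.
The 2 values of 26 occupy positions 9–10 → average rank (9+10)/2 = 9.5.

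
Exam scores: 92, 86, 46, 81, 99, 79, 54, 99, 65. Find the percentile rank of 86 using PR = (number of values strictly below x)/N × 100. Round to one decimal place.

N = 9.
Strictly below 86: 5. Equal to 86: 1.
PR = 5/9 × 100 = 55.6

55.6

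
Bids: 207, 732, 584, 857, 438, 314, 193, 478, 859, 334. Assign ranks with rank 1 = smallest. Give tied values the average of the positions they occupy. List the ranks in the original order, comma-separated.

Sorted (ascending): 193, 207, 314, 334, 438, 478, 584, 732, 857, 859
No ties — each value takes its position as its rank.

2, 8, 7, 9, 5, 3, 1, 6, 10, 4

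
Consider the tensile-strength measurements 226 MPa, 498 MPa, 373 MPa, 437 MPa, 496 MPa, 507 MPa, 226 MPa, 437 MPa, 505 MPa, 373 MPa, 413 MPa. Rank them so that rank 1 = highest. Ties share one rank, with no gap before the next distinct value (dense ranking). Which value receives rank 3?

498

Sorted (descending): 507, 505, 498, 496, 437, 437, 413, 373, 373, 226, 226
The 2 values of 437 share dense rank 5.
The 2 values of 373 share dense rank 7.
The 2 values of 226 share dense rank 8.
Remaining distinct values take the next consecutive integers.
Rank 3 → value 498.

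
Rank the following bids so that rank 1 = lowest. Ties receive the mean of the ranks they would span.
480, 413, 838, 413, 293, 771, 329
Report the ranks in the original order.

5, 3.5, 7, 3.5, 1, 6, 2

Sorted (ascending): 293, 329, 413, 413, 480, 771, 838
The 2 values of 413 occupy positions 3–4 → average rank (3+4)/2 = 3.5.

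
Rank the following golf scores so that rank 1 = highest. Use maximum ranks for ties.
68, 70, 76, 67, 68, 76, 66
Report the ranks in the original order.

Sorted (descending): 76, 76, 70, 68, 68, 67, 66
The 2 values of 76 occupy positions 1–2 → each gets rank 2.
The 2 values of 68 occupy positions 4–5 → each gets rank 5.

5, 3, 2, 6, 5, 2, 7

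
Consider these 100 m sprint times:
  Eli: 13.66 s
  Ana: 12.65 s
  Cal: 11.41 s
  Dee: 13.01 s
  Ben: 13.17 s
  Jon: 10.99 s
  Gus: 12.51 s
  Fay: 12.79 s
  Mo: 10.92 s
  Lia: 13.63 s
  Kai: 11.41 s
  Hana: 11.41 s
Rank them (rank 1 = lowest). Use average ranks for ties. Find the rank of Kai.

Sorted (ascending): 10.92, 10.99, 11.41, 11.41, 11.41, 12.51, 12.65, 12.79, 13.01, 13.17, 13.63, 13.66
The 3 values of 11.41 occupy positions 3–5 → average rank 4.
Kai has value 11.41 s → rank 4.

4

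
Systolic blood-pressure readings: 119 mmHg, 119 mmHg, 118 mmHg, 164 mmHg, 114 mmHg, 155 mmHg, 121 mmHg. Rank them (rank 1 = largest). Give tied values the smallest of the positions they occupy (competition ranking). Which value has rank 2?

155

Sorted (descending): 164, 155, 121, 119, 119, 118, 114
The 2 values of 119 occupy positions 4–5 → each gets rank 4.
Rank 2 → value 155.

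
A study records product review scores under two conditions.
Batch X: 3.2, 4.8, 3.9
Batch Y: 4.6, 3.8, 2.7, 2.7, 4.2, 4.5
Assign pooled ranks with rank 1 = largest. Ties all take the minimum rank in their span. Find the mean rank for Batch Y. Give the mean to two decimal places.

5.17

Sorted (descending): 4.8, 4.6, 4.5, 4.2, 3.9, 3.8, 3.2, 2.7, 2.7
The 2 values of 2.7 occupy positions 8–9 → each gets rank 8.
Batch Y values → pooled ranks: 4.6→2, 3.8→6, 2.7→8, 2.7→8, 4.2→4, 4.5→3
Mean rank = (2 + 6 + 8 + 8 + 4 + 3) / 6 = 5.17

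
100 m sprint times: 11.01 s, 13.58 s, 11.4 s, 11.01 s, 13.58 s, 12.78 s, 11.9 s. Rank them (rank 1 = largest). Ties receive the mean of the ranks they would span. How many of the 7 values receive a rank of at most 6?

Sorted (descending): 13.58, 13.58, 12.78, 11.9, 11.4, 11.01, 11.01
The 2 values of 13.58 occupy positions 1–2 → average rank (1+2)/2 = 1.5.
The 2 values of 11.01 occupy positions 6–7 → average rank (6+7)/2 = 6.5.
Ranks ≤ 6: {1.5, 1.5, 3, 4, 5} → 5 values.

5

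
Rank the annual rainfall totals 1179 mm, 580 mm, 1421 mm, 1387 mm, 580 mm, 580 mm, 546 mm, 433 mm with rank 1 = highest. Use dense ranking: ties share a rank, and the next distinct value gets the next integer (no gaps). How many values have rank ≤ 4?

6

Sorted (descending): 1421, 1387, 1179, 580, 580, 580, 546, 433
The 3 values of 580 share dense rank 4.
Remaining distinct values take the next consecutive integers.
Ranks ≤ 4: {1, 2, 3, 4, 4, 4} → 6 values.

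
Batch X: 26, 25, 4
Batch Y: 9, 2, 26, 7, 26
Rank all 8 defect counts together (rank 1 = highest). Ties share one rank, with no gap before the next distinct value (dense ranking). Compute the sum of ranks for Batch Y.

Sorted (descending): 26, 26, 26, 25, 9, 7, 4, 2
The 3 values of 26 share dense rank 1.
Remaining distinct values take the next consecutive integers.
Batch Y values → pooled ranks: 9→3, 2→6, 26→1, 7→4, 26→1
Rank sum = 3 + 6 + 1 + 4 + 1 = 15

15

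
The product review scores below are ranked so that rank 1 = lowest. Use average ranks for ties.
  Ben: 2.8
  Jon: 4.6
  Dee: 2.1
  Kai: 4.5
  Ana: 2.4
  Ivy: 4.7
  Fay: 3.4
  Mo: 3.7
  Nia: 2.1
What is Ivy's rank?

9

Sorted (ascending): 2.1, 2.1, 2.4, 2.8, 3.4, 3.7, 4.5, 4.6, 4.7
The 2 values of 2.1 occupy positions 1–2 → average rank (1+2)/2 = 1.5.
Ivy has value 4.7 → rank 9.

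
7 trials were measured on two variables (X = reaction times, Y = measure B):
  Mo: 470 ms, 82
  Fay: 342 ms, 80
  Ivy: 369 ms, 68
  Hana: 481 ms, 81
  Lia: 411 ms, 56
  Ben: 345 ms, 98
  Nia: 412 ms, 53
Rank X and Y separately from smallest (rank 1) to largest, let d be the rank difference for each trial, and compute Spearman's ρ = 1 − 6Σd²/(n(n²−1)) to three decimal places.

Ranks of variable 1: 6, 1, 3, 7, 4, 2, 5
Ranks of variable 2: 6, 4, 3, 5, 2, 7, 1
d = r₁ − r₂: 0, -3, 0, 2, 2, -5, 4
d²: 0, 9, 0, 4, 4, 25, 16; Σd² = 58
ρ = 1 − 6·58/(7·48) = 1 − 348/336 = -0.036

-0.036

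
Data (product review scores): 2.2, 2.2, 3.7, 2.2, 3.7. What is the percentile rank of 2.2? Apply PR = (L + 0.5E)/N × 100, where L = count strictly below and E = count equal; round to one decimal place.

N = 5.
Strictly below 2.2: 0. Equal to 2.2: 3.
PR = (0 + 0.5·3)/5 × 100 = 30.0

30.0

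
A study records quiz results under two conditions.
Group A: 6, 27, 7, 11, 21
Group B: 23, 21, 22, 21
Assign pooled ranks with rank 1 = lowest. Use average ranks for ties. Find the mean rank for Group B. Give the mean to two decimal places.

Sorted (ascending): 6, 7, 11, 21, 21, 21, 22, 23, 27
The 3 values of 21 occupy positions 4–6 → average rank 5.
Group B values → pooled ranks: 23→8, 21→5, 22→7, 21→5
Mean rank = (8 + 5 + 7 + 5) / 4 = 6.25

6.25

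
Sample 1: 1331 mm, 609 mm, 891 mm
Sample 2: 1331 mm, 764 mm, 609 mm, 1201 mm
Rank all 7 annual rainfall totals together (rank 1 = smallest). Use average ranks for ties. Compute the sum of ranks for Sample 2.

16

Sorted (ascending): 609, 609, 764, 891, 1201, 1331, 1331
The 2 values of 609 occupy positions 1–2 → average rank (1+2)/2 = 1.5.
The 2 values of 1331 occupy positions 6–7 → average rank (6+7)/2 = 6.5.
Sample 2 values → pooled ranks: 1331→6.5, 764→3, 609→1.5, 1201→5
Rank sum = 6.5 + 3 + 1.5 + 5 = 16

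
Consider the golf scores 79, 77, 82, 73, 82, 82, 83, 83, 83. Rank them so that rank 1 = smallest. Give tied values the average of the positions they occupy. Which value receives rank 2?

77

Sorted (ascending): 73, 77, 79, 82, 82, 82, 83, 83, 83
The 3 values of 82 occupy positions 4–6 → average rank 5.
The 3 values of 83 occupy positions 7–9 → average rank 8.
Rank 2 → value 77.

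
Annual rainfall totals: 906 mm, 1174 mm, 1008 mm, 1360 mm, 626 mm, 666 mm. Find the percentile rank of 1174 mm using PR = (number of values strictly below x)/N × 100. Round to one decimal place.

N = 6.
Strictly below 1174: 4. Equal to 1174: 1.
PR = 4/6 × 100 = 66.7

66.7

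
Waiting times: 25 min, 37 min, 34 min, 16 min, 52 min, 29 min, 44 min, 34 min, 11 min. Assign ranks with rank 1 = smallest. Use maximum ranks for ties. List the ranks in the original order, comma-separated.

3, 7, 6, 2, 9, 4, 8, 6, 1

Sorted (ascending): 11, 16, 25, 29, 34, 34, 37, 44, 52
The 2 values of 34 occupy positions 5–6 → each gets rank 6.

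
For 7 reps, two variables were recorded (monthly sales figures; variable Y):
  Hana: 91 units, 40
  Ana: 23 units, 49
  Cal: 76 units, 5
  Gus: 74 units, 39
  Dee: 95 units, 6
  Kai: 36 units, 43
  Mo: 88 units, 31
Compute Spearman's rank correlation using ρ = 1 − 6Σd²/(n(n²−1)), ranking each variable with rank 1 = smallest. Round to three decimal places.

-0.643

Ranks of variable 1: 6, 1, 4, 3, 7, 2, 5
Ranks of variable 2: 5, 7, 1, 4, 2, 6, 3
d = r₁ − r₂: 1, -6, 3, -1, 5, -4, 2
d²: 1, 36, 9, 1, 25, 16, 4; Σd² = 92
ρ = 1 − 6·92/(7·48) = 1 − 552/336 = -0.643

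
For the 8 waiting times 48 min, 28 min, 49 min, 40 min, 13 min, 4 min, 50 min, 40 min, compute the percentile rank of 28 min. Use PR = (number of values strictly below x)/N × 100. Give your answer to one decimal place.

25.0

N = 8.
Strictly below 28: 2. Equal to 28: 1.
PR = 2/8 × 100 = 25.0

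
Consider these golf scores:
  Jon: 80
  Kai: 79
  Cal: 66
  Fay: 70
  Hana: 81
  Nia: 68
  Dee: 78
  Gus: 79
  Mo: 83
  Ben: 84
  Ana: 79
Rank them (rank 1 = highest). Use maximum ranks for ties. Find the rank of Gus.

7

Sorted (descending): 84, 83, 81, 80, 79, 79, 79, 78, 70, 68, 66
The 3 values of 79 occupy positions 5–7 → each gets rank 7.
Gus has value 79 → rank 7.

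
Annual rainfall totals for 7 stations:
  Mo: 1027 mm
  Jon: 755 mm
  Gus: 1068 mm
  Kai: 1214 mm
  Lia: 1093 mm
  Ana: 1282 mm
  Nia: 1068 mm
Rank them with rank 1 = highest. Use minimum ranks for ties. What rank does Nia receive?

Sorted (descending): 1282, 1214, 1093, 1068, 1068, 1027, 755
The 2 values of 1068 occupy positions 4–5 → each gets rank 4.
Nia has value 1068 mm → rank 4.

4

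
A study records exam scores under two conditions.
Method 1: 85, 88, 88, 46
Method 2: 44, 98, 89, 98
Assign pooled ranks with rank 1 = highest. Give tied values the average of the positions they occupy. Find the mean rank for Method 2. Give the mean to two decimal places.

Sorted (descending): 98, 98, 89, 88, 88, 85, 46, 44
The 2 values of 98 occupy positions 1–2 → average rank (1+2)/2 = 1.5.
The 2 values of 88 occupy positions 4–5 → average rank (4+5)/2 = 4.5.
Method 2 values → pooled ranks: 44→8, 98→1.5, 89→3, 98→1.5
Mean rank = (8 + 1.5 + 3 + 1.5) / 4 = 3.50

3.50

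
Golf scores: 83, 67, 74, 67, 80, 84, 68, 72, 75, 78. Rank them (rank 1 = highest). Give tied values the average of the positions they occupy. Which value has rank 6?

74

Sorted (descending): 84, 83, 80, 78, 75, 74, 72, 68, 67, 67
The 2 values of 67 occupy positions 9–10 → average rank (9+10)/2 = 9.5.
Rank 6 → value 74.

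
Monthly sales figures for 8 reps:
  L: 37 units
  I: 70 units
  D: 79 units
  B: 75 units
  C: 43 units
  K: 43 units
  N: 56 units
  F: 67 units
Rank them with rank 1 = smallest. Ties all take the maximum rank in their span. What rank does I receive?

Sorted (ascending): 37, 43, 43, 56, 67, 70, 75, 79
The 2 values of 43 occupy positions 2–3 → each gets rank 3.
I has value 70 units → rank 6.

6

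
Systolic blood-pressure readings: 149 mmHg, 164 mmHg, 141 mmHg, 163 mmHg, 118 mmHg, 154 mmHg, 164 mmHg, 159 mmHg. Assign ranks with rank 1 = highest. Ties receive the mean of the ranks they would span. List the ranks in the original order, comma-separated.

Sorted (descending): 164, 164, 163, 159, 154, 149, 141, 118
The 2 values of 164 occupy positions 1–2 → average rank (1+2)/2 = 1.5.

6, 1.5, 7, 3, 8, 5, 1.5, 4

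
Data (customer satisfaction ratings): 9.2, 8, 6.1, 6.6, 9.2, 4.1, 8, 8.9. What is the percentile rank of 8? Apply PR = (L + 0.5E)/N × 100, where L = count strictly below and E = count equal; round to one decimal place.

50.0

N = 8.
Strictly below 8: 3. Equal to 8: 2.
PR = (3 + 0.5·2)/8 × 100 = 50.0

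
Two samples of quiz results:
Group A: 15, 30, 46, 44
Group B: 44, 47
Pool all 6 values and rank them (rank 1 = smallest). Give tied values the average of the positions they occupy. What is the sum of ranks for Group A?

Sorted (ascending): 15, 30, 44, 44, 46, 47
The 2 values of 44 occupy positions 3–4 → average rank (3+4)/2 = 3.5.
Group A values → pooled ranks: 15→1, 30→2, 46→5, 44→3.5
Rank sum = 1 + 2 + 5 + 3.5 = 11.5

11.5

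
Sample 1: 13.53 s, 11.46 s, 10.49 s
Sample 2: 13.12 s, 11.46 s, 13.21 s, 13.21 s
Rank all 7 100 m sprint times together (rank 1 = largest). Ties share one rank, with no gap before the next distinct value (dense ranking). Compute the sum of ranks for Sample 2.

Sorted (descending): 13.53, 13.21, 13.21, 13.12, 11.46, 11.46, 10.49
The 2 values of 13.21 share dense rank 2.
The 2 values of 11.46 share dense rank 4.
Remaining distinct values take the next consecutive integers.
Sample 2 values → pooled ranks: 13.12→3, 11.46→4, 13.21→2, 13.21→2
Rank sum = 3 + 4 + 2 + 2 = 11

11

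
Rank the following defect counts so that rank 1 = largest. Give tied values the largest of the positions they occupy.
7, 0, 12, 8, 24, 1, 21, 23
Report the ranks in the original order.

6, 8, 4, 5, 1, 7, 3, 2

Sorted (descending): 24, 23, 21, 12, 8, 7, 1, 0
No ties — each value takes its position as its rank.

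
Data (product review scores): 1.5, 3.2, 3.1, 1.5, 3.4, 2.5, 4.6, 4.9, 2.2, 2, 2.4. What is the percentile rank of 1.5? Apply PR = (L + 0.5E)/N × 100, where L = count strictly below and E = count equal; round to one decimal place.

N = 11.
Strictly below 1.5: 0. Equal to 1.5: 2.
PR = (0 + 0.5·2)/11 × 100 = 9.1

9.1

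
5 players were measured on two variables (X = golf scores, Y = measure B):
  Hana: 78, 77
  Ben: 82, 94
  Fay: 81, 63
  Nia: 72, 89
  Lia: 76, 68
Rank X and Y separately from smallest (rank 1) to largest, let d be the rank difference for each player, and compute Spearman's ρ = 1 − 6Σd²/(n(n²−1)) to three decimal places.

0.100

Ranks of variable 1: 3, 5, 4, 1, 2
Ranks of variable 2: 3, 5, 1, 4, 2
d = r₁ − r₂: 0, 0, 3, -3, 0
d²: 0, 0, 9, 9, 0; Σd² = 18
ρ = 1 − 6·18/(5·24) = 1 − 108/120 = 0.100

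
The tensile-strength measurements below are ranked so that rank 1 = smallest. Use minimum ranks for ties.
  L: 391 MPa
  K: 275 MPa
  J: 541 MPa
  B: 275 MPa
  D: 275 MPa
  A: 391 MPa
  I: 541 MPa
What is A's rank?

Sorted (ascending): 275, 275, 275, 391, 391, 541, 541
The 3 values of 275 occupy positions 1–3 → each gets rank 1.
The 2 values of 391 occupy positions 4–5 → each gets rank 4.
The 2 values of 541 occupy positions 6–7 → each gets rank 6.
A has value 391 MPa → rank 4.

4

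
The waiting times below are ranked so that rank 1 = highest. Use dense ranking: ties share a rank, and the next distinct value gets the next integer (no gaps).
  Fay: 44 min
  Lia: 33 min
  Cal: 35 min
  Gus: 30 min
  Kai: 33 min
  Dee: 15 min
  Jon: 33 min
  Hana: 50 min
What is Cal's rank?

3

Sorted (descending): 50, 44, 35, 33, 33, 33, 30, 15
The 3 values of 33 share dense rank 4.
Remaining distinct values take the next consecutive integers.
Cal has value 35 min → rank 3.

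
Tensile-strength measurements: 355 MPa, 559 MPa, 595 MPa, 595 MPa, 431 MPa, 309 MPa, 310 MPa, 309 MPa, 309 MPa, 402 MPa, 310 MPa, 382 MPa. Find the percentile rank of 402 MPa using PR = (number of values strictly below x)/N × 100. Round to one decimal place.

58.3

N = 12.
Strictly below 402: 7. Equal to 402: 1.
PR = 7/12 × 100 = 58.3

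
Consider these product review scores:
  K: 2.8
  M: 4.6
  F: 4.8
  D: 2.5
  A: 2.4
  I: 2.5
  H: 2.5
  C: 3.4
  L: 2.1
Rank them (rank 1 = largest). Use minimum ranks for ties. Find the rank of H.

Sorted (descending): 4.8, 4.6, 3.4, 2.8, 2.5, 2.5, 2.5, 2.4, 2.1
The 3 values of 2.5 occupy positions 5–7 → each gets rank 5.
H has value 2.5 → rank 5.

5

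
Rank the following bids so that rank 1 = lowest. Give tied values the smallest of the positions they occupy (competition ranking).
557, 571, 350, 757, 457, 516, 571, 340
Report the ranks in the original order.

Sorted (ascending): 340, 350, 457, 516, 557, 571, 571, 757
The 2 values of 571 occupy positions 6–7 → each gets rank 6.

5, 6, 2, 8, 3, 4, 6, 1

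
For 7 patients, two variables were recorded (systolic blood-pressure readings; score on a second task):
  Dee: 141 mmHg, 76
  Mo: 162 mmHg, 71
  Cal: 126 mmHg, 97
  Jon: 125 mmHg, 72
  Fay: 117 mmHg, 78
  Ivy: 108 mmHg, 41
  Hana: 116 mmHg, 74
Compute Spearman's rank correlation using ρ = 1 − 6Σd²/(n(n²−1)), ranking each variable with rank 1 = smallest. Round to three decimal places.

Ranks of variable 1: 6, 7, 5, 4, 3, 1, 2
Ranks of variable 2: 5, 2, 7, 3, 6, 1, 4
d = r₁ − r₂: 1, 5, -2, 1, -3, 0, -2
d²: 1, 25, 4, 1, 9, 0, 4; Σd² = 44
ρ = 1 − 6·44/(7·48) = 1 − 264/336 = 0.214

0.214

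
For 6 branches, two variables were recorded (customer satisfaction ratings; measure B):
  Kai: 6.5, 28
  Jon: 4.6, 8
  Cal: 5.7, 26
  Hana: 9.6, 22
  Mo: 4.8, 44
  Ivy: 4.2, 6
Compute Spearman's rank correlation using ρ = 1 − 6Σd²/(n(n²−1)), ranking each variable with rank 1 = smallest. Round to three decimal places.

Ranks of variable 1: 5, 2, 4, 6, 3, 1
Ranks of variable 2: 5, 2, 4, 3, 6, 1
d = r₁ − r₂: 0, 0, 0, 3, -3, 0
d²: 0, 0, 0, 9, 9, 0; Σd² = 18
ρ = 1 − 6·18/(6·35) = 1 − 108/210 = 0.486

0.486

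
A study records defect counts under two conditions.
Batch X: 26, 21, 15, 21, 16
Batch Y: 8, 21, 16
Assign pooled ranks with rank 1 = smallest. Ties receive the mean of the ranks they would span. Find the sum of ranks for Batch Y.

Sorted (ascending): 8, 15, 16, 16, 21, 21, 21, 26
The 2 values of 16 occupy positions 3–4 → average rank (3+4)/2 = 3.5.
The 3 values of 21 occupy positions 5–7 → average rank 6.
Batch Y values → pooled ranks: 8→1, 21→6, 16→3.5
Rank sum = 1 + 6 + 3.5 = 10.5

10.5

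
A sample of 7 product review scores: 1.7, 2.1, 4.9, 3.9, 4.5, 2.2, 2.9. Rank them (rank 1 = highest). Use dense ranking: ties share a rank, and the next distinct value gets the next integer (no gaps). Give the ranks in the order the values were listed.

Sorted (descending): 4.9, 4.5, 3.9, 2.9, 2.2, 2.1, 1.7
No ties — each value takes its position as its rank.

7, 6, 1, 3, 2, 5, 4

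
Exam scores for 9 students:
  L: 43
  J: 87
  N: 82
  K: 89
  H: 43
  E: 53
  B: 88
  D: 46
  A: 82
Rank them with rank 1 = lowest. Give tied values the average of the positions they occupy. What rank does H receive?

Sorted (ascending): 43, 43, 46, 53, 82, 82, 87, 88, 89
The 2 values of 43 occupy positions 1–2 → average rank (1+2)/2 = 1.5.
The 2 values of 82 occupy positions 5–6 → average rank (5+6)/2 = 5.5.
H has value 43 → rank 1.5.

1.5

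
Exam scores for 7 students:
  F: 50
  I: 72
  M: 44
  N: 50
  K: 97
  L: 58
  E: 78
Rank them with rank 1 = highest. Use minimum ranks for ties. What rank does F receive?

Sorted (descending): 97, 78, 72, 58, 50, 50, 44
The 2 values of 50 occupy positions 5–6 → each gets rank 5.
F has value 50 → rank 5.

5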